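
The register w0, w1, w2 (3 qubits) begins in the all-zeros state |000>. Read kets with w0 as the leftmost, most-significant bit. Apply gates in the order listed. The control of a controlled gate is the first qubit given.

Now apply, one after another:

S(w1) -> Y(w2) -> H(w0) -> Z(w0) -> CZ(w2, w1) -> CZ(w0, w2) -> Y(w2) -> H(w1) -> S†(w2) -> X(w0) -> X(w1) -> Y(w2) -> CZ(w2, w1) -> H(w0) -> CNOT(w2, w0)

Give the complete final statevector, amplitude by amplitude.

After the circuit, the state carries amplitude sqrt(2)*I/2 on |101>, -sqrt(2)*I/2 on |111>, and 0 on every other basis state.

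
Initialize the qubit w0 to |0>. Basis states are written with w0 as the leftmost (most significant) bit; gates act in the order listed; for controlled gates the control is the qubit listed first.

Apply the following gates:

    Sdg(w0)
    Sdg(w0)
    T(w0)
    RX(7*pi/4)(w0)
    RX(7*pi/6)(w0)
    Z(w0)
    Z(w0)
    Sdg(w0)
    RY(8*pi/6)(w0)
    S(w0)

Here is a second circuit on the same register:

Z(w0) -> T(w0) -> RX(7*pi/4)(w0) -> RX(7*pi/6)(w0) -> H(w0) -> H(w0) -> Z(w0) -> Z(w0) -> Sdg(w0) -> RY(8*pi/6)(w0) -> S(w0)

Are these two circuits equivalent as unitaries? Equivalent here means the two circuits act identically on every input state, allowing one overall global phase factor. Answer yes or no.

Yes, they are equivalent — the unitaries differ by at most a global phase.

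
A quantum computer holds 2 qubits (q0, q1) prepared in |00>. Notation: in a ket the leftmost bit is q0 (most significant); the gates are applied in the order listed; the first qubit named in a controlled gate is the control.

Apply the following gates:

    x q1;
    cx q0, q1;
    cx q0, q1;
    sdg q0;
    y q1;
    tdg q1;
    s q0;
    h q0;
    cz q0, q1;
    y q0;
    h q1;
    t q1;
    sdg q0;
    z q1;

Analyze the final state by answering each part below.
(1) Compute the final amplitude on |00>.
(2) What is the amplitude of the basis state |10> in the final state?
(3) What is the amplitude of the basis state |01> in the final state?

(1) The final state's coefficient on |00> equals -1/2.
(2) The amplitude on |10> is -I/2.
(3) The amplitude on |01> is exp(I*pi/4)/2.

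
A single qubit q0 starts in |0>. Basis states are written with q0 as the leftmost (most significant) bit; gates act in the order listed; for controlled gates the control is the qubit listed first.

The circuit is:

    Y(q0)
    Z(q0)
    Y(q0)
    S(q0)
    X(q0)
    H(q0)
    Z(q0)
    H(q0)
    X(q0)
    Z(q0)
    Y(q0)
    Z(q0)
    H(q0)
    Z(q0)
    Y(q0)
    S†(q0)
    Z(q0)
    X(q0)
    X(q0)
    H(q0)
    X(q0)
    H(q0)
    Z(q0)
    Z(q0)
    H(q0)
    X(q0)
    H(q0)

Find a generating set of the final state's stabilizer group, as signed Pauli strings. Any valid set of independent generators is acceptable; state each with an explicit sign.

The stabilizer group can be generated by +Y, among other valid generating sets. Key observation: the block from step 20 through step 27 cancels to the identity and can be dropped.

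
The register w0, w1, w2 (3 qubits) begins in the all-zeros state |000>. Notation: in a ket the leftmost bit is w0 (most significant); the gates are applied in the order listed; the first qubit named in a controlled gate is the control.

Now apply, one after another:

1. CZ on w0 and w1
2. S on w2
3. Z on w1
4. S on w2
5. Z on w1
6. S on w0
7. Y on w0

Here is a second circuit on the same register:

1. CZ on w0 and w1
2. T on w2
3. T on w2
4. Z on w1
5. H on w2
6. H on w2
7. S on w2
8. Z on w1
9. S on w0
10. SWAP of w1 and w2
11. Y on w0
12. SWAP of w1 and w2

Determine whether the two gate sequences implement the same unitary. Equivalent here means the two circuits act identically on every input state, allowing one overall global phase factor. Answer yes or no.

Yes, they are equivalent — the unitaries differ by at most a global phase.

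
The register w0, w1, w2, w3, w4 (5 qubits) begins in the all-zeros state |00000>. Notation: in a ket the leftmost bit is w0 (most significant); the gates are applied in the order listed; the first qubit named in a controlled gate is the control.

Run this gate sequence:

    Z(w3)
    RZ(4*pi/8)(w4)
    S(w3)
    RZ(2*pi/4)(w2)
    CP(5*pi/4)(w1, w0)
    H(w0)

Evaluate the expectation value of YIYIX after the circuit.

The expectation value of YIYIX is 0.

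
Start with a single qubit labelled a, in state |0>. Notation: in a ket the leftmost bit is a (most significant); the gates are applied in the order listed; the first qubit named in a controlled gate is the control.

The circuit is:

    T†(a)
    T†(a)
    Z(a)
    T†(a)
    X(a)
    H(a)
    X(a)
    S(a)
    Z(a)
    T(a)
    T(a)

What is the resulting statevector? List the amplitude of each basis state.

The final amplitudes are -sqrt(2)/2 on |0>, sqrt(2)/2 on |1>.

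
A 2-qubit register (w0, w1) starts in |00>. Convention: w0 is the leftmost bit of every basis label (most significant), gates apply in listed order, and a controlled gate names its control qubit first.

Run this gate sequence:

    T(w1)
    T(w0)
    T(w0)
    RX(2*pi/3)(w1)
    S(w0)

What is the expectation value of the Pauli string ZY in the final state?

In the final state, ZY has expectation -sqrt(3)/2.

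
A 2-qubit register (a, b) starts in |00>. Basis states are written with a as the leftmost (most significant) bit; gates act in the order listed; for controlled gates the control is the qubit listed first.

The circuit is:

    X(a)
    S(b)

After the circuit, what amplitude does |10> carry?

The final state's coefficient on |10> equals 1.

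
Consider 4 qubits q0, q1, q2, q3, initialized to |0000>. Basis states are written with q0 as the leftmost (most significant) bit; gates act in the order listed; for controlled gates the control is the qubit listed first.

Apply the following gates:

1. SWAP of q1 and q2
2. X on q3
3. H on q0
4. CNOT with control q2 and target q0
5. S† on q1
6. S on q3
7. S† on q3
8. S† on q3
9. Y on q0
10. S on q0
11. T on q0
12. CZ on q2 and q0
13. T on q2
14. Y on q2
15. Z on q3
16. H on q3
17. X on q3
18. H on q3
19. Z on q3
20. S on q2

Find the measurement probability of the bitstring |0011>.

A full measurement returns |0011> with probability 1/2. Key observation: the block from step 16 through step 19 cancels to the identity and can be dropped.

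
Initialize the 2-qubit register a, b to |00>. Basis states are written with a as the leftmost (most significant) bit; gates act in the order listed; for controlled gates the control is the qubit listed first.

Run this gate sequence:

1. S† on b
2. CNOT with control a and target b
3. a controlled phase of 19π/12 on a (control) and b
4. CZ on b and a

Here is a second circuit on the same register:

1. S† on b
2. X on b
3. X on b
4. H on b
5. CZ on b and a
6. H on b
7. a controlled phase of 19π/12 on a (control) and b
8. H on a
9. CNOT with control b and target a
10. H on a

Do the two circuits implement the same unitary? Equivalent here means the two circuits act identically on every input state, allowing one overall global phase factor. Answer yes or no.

Yes: on every input state the two circuits agree up to one overall phase factor.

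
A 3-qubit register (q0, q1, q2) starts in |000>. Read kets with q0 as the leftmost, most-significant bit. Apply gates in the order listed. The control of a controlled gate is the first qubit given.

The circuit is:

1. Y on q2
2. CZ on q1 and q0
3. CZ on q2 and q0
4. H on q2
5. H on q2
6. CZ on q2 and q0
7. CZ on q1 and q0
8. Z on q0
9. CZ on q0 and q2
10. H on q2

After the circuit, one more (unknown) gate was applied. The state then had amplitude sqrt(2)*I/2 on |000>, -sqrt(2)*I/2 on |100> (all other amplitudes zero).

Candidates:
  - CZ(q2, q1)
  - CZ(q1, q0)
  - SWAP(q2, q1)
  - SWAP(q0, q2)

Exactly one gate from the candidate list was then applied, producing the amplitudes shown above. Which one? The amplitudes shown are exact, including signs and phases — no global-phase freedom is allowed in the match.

The applied gate was SWAP(q0, q2). Key observation: steps 2-7 multiply out to the identity, so the circuit reduces to the remaining gates.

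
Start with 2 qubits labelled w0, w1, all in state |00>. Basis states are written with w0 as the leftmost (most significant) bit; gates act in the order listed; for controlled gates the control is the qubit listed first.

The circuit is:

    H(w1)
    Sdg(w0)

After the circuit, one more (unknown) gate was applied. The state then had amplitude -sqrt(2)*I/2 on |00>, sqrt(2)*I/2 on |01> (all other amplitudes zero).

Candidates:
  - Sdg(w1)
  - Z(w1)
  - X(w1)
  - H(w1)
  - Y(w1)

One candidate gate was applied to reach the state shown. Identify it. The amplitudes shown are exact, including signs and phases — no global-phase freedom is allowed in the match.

The unique candidate consistent with the amplitudes is Y(w1).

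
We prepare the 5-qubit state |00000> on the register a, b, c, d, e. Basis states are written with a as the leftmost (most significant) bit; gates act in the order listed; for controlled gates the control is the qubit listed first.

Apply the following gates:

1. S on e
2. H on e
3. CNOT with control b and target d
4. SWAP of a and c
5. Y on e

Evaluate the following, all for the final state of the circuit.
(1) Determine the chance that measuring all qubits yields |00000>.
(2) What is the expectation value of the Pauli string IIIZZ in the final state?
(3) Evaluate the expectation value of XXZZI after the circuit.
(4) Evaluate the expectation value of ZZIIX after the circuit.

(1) A full measurement returns |00000> with probability 1/2.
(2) In the final state, IIIZZ has expectation 0.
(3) The expectation value of XXZZI is 0.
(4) The observable ZZIIX averages to -1.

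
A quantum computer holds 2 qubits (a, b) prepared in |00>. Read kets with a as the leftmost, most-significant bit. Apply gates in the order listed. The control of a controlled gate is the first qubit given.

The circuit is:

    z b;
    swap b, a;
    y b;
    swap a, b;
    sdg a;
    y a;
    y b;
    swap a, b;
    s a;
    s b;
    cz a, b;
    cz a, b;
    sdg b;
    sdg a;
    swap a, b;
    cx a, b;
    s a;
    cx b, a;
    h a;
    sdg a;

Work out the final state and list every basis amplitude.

The resulting statevector has amplitude 0 on |00>, sqrt(2)/2 on |01>, 0 on |10>, sqrt(2)*I/2 on |11>. Key observation: the block from step 8 through step 15 cancels to the identity and can be dropped.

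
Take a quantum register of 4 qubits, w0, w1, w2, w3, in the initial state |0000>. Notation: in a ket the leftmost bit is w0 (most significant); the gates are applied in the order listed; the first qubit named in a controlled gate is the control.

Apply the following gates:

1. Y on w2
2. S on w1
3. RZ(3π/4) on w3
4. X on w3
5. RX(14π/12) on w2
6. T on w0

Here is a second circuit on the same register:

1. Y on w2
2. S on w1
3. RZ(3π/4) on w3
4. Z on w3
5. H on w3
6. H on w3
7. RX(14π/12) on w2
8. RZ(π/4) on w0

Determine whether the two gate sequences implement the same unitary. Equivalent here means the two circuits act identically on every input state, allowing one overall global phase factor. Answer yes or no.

No: there is an input state on which the two circuits produce genuinely different outputs (not merely differing by a phase).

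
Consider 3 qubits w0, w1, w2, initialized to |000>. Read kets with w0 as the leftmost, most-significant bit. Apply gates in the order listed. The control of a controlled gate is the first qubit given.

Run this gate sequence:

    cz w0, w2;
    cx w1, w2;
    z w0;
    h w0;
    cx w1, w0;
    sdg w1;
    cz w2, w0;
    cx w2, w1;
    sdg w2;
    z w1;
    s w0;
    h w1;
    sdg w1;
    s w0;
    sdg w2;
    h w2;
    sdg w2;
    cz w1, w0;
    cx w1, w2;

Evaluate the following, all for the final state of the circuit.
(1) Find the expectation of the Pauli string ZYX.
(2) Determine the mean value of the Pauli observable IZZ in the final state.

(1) The expectation value of ZYX is -1.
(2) The expectation value of IZZ is 0.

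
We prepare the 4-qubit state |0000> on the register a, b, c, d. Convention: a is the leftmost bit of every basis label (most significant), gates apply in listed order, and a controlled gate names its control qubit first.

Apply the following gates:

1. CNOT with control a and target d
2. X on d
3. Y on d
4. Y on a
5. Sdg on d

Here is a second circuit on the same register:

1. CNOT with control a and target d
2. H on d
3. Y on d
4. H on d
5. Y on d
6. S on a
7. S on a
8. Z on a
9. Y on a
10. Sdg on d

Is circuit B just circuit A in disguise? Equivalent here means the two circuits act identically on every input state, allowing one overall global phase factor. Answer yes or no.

No, they are not equivalent — no single phase factor reconciles the two unitaries.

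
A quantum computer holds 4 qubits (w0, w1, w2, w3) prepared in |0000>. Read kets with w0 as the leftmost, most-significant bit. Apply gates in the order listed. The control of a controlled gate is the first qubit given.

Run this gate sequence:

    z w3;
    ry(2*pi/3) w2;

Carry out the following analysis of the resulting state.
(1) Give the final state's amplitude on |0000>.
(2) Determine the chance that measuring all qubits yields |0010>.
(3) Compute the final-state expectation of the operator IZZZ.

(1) The amplitude on |0000> is 1/2.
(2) A full measurement returns |0010> with probability 3/4.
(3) The observable IZZZ averages to -1/2.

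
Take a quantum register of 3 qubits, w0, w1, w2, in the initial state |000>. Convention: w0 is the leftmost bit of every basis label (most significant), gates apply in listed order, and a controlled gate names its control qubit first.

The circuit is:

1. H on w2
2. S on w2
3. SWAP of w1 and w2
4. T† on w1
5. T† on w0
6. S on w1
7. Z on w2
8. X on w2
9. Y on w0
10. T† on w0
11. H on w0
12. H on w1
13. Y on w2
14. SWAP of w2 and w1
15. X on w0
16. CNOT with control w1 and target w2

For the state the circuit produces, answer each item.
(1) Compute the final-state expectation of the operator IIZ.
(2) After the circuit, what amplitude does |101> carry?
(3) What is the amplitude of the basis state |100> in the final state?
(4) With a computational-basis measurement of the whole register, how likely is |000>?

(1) The observable IIZ averages to -sqrt(2)/2.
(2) |101> carries amplitude sqrt(2)*(-I - exp(3*I*pi/4))/4 in the final state.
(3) The final state's coefficient on |100> equals sqrt(2)*(-exp(3*I*pi/4) + I)/4.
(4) A full measurement returns |000> with probability 1/4 - sqrt(2)/8.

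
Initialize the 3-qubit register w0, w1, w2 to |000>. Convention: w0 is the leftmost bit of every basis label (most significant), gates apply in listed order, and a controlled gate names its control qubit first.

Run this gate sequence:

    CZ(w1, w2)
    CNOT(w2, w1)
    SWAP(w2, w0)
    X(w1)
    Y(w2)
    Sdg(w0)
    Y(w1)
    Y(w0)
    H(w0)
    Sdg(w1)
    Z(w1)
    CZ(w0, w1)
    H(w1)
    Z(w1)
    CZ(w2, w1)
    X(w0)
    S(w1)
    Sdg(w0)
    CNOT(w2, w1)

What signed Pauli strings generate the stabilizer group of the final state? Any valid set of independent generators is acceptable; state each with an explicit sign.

One valid set of independent stabilizer generators is +YII, -IYI, -IIZ (any independent generating set of the same group is equally correct).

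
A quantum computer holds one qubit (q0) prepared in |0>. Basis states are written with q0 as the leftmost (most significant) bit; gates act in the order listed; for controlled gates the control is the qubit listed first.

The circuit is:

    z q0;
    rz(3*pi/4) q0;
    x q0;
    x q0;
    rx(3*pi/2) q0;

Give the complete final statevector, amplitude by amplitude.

The resulting statevector has amplitude sqrt(2)*exp(5*I*pi/8)/2 on |0>, -sqrt(2)*exp(I*pi/8)/2 on |1>.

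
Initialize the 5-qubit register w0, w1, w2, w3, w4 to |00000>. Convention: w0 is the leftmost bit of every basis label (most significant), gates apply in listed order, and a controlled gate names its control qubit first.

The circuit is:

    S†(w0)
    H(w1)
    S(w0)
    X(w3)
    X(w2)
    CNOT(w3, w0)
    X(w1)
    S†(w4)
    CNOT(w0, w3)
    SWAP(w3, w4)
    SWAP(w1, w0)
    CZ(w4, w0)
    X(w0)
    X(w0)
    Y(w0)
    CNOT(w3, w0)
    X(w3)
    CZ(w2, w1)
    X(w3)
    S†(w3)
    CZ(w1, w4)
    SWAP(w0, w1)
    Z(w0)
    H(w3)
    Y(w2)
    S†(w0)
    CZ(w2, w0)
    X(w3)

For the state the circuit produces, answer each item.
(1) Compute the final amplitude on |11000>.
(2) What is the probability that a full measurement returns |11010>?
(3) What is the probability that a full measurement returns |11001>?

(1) The amplitude on |11000> is -I/2. Key observation: steps 13-14 multiply out to the identity, so the circuit reduces to the remaining gates.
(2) The probability of measuring |11010> is 1/4.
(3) The probability of measuring |11001> is 0.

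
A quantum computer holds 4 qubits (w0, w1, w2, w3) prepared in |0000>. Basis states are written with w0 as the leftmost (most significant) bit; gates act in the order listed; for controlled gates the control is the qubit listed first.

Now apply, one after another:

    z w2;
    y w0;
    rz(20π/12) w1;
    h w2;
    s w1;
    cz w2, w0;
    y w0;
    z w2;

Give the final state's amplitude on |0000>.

|0000> carries amplitude -sqrt(2)*exp(I*pi/6)/2 in the final state.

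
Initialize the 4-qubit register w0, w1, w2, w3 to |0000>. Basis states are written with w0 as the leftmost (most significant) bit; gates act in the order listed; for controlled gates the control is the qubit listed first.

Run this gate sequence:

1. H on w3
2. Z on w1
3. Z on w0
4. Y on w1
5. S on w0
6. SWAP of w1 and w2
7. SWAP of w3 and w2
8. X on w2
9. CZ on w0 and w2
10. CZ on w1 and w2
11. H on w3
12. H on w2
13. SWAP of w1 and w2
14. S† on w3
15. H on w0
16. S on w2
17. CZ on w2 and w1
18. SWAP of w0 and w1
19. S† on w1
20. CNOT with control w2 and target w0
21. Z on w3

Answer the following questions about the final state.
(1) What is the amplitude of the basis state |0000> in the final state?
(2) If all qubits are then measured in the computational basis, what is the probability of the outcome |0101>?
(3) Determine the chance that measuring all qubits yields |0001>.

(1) The final state's coefficient on |0000> equals I/2.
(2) A full measurement returns |0101> with probability 1/4.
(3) Outcome |0001> occurs with probability 1/4.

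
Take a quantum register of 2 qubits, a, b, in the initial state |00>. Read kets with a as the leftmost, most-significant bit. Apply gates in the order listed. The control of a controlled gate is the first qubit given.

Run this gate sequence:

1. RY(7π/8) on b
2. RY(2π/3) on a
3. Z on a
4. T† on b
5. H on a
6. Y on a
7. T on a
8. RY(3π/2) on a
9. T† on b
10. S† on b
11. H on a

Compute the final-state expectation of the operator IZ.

In the final state, IZ has expectation -sqrt(sqrt(2) + 2)/2.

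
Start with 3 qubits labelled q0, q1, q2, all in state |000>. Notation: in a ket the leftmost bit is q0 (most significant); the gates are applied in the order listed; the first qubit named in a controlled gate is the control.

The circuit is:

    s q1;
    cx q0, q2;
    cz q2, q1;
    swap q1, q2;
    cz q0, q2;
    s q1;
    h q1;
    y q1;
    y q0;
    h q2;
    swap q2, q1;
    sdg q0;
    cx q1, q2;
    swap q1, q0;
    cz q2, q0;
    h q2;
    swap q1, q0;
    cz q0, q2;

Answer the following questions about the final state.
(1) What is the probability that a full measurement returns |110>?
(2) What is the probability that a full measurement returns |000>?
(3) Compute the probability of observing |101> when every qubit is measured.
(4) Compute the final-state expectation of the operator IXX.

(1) A full measurement returns |110> with probability 1/2.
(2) The probability of measuring |000> is 0.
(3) A full measurement returns |101> with probability 1/2.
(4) The observable IXX averages to 1.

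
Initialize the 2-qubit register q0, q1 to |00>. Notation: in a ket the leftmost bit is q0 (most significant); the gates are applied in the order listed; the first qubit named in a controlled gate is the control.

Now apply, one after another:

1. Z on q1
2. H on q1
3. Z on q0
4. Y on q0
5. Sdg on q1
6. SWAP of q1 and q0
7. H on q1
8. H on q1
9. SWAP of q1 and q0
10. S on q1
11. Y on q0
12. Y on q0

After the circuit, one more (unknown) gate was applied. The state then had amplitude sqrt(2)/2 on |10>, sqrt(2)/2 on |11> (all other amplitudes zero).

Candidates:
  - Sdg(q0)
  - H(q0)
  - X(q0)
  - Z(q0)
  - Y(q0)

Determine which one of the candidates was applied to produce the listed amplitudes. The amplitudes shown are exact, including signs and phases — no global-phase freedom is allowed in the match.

The unique candidate consistent with the amplitudes is Sdg(q0). Key observation: steps 4-11 multiply out to the identity, so the circuit reduces to the remaining gates.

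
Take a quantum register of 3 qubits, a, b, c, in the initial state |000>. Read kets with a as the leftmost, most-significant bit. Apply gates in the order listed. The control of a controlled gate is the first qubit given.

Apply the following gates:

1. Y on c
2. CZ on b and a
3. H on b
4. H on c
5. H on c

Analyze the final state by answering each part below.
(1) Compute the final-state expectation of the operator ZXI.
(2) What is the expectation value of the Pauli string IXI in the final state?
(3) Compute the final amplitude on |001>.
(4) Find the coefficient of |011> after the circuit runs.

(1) The expectation value of ZXI is 1. Key observation: steps 4-5 multiply out to the identity, so the circuit reduces to the remaining gates.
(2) In the final state, IXI has expectation 1.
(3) |001> carries amplitude sqrt(2)*I/2 in the final state.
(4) The final state's coefficient on |011> equals sqrt(2)*I/2.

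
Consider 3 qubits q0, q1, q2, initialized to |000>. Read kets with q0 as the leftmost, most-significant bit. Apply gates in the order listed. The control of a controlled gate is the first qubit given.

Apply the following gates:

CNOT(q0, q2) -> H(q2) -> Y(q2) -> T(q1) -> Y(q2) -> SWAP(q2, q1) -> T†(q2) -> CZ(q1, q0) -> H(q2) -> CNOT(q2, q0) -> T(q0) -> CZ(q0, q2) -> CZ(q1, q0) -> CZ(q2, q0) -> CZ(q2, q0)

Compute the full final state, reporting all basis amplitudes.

The final amplitudes are 1/2 on |000>, 0 on |001>, 1/2 on |010>, 0 on |011>, 0 on |100>, -exp(I*pi/4)/2 on |101>, 0 on |110>, exp(I*pi/4)/2 on |111>.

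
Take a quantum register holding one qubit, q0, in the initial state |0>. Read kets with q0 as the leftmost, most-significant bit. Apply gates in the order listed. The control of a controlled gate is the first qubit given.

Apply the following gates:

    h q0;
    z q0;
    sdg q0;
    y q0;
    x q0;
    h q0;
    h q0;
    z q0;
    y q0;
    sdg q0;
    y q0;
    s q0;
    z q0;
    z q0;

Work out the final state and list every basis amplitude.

The final amplitudes are sqrt(2)/2 on |0>, -sqrt(2)*I/2 on |1>.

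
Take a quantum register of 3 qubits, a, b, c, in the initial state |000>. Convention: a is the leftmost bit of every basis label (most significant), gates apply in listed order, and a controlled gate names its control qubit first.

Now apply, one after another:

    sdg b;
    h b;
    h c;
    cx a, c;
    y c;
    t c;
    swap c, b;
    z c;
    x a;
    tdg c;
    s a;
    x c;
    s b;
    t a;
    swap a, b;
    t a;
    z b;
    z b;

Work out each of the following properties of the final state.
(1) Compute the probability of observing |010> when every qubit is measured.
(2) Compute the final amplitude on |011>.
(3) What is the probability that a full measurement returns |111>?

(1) Outcome |010> occurs with probability 1/4.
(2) |011> carries amplitude exp(I*pi/4)/2 in the final state.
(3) A full measurement returns |111> with probability 1/4.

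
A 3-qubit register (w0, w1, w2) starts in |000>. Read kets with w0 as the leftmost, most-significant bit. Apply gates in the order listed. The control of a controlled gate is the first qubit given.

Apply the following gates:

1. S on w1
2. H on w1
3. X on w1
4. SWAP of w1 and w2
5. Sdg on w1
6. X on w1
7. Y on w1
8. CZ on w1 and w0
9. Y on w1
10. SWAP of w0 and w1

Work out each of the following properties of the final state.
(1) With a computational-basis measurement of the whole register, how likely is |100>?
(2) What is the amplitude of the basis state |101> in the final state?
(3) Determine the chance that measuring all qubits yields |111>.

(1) The probability of measuring |100> is 1/2.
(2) |101> carries amplitude sqrt(2)/2 in the final state.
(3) A full measurement returns |111> with probability 0.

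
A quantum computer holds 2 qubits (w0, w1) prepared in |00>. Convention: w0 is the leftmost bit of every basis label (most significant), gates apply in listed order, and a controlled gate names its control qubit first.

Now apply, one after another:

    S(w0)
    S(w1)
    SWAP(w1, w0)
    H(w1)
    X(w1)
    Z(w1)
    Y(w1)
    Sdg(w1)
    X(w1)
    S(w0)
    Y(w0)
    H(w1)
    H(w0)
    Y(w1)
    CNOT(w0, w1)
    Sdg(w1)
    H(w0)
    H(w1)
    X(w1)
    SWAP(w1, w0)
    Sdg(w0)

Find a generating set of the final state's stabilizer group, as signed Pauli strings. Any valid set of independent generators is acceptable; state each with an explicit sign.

The stabilizer group can be generated by +XZ, +ZX, among other valid generating sets.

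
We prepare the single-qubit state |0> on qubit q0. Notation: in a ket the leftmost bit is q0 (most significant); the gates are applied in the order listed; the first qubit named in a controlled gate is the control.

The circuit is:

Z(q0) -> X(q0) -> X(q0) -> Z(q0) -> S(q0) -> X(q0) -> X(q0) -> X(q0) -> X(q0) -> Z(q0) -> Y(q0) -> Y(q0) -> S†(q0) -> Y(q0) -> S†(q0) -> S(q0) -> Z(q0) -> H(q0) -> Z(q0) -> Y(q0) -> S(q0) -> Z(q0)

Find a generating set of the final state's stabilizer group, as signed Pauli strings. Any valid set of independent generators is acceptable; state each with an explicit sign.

The final state is stabilized by the group generated by +Y; other independent generating sets are equally valid.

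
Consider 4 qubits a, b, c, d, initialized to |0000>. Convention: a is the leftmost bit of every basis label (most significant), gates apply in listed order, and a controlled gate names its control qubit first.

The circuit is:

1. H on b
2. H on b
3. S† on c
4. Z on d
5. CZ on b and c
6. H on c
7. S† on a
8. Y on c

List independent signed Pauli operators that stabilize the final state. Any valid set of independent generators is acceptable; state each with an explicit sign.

The final state is stabilized by the group generated by -IIXI, +ZIII, +IZII, +IIIZ; other independent generating sets are equally valid.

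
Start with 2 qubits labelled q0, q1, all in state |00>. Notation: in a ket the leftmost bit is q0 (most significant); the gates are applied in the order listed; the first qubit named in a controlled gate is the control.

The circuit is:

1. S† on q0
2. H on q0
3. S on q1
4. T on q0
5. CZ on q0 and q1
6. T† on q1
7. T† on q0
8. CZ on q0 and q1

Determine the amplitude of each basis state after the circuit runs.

The final amplitudes are sqrt(2)/2 on |00>, 0 on |01>, sqrt(2)/2 on |10>, 0 on |11>.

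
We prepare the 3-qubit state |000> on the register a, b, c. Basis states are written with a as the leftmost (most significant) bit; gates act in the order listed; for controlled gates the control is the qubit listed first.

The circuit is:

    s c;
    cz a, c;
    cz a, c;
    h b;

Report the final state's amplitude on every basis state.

After the circuit, the state carries amplitude sqrt(2)/2 on |000>, sqrt(2)/2 on |010>, and 0 on every other basis state.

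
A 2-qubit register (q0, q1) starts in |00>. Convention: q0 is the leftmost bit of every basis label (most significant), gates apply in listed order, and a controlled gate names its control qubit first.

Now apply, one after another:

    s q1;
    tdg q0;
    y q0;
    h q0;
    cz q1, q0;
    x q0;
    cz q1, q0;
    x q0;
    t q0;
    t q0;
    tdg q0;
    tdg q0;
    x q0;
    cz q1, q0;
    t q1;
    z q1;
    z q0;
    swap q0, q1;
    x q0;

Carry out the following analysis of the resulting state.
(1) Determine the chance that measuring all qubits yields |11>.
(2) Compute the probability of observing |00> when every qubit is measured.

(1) Outcome |11> occurs with probability 1/2. Key observation: steps 7-14 multiply out to the identity, so the circuit reduces to the remaining gates.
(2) A full measurement returns |00> with probability 0.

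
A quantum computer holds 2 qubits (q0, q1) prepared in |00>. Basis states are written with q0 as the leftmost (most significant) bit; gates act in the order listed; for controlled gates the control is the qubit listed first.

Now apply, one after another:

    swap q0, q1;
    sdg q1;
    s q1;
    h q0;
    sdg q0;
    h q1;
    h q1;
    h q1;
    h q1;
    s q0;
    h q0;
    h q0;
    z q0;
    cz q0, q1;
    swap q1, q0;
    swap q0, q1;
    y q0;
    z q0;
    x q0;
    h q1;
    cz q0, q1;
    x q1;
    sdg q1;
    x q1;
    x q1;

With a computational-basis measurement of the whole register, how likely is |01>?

Outcome |01> occurs with probability 1/4. Key observation: the block from step 4 through step 11 cancels to the identity and can be dropped.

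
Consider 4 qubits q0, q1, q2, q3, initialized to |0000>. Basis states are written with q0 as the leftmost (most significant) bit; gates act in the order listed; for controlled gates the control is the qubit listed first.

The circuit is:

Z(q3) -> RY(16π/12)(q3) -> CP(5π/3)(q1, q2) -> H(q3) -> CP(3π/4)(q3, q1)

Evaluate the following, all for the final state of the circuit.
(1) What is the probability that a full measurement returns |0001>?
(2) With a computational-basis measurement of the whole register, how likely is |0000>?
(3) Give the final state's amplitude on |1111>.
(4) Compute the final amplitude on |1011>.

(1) The probability of measuring |0001> is sqrt(3)/4 + 1/2.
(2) A full measurement returns |0000> with probability 1/2 - sqrt(3)/4.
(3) The amplitude on |1111> is 0.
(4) The amplitude on |1011> is 0.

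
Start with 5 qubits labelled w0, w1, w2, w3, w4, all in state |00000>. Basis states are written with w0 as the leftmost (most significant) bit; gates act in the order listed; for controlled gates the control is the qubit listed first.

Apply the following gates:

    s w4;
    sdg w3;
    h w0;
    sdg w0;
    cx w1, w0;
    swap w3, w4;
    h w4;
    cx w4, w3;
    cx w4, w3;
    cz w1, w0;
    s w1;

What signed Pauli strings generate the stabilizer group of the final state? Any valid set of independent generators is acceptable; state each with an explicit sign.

The final state is stabilized by the group generated by -YIIII, +IIIIX, +IZIII, +IIZII, +IIIZI; other independent generating sets are equally valid.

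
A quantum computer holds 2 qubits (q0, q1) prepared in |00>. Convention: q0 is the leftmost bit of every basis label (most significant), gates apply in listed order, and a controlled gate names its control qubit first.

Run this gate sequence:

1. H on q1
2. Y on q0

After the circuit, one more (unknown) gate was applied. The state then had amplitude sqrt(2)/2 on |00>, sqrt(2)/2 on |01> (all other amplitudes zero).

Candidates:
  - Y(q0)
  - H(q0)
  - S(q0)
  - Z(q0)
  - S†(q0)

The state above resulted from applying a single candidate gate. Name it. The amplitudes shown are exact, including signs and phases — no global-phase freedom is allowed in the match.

The unique candidate consistent with the amplitudes is Y(q0).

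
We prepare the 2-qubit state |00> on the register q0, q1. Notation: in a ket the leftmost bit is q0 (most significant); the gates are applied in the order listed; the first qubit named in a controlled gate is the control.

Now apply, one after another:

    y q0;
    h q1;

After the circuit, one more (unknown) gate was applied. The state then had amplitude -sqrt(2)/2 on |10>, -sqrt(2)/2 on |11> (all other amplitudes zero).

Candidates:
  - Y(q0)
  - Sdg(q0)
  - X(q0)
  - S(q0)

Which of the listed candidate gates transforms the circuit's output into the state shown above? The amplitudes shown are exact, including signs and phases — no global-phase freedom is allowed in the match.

It was S(q0) that produced the state shown.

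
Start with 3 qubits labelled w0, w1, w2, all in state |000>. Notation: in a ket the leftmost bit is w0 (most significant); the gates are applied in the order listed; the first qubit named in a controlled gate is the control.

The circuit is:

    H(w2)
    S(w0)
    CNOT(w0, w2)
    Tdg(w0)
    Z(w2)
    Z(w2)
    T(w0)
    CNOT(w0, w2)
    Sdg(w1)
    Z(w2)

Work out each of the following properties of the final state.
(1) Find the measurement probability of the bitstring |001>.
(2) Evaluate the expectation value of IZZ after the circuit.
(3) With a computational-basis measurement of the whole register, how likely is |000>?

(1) Outcome |001> occurs with probability 1/2. Key observation: steps 3-8 multiply out to the identity, so the circuit reduces to the remaining gates.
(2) The observable IZZ averages to 0.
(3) Outcome |000> occurs with probability 1/2.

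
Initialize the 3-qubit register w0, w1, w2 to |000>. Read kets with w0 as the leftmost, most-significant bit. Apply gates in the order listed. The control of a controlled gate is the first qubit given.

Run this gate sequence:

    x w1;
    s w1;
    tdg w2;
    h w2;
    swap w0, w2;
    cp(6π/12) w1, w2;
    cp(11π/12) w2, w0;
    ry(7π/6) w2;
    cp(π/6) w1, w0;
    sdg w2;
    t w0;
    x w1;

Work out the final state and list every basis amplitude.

The resulting statevector has amplitude I*(1 - sqrt(3))/4 on |000>, 1/4 + sqrt(3)/4 on |001>, 0 on |010>, 0 on |011>, (1 - sqrt(3))*exp(11*I*pi/12)/4 on |100>, exp(5*I*pi/12)/4 + sqrt(3)*exp(5*I*pi/12)/4 on |101>, 0 on |110>, 0 on |111>.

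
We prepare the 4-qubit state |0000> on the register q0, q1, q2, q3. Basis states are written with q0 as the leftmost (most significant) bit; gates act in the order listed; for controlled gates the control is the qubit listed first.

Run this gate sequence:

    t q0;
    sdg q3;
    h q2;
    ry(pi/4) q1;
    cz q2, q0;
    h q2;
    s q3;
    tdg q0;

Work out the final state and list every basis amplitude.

The final amplitudes are sqrt(sqrt(2) + 2)/2 on |0000>, sqrt(2 - sqrt(2))/2 on |0100>, and 0 on every other basis state.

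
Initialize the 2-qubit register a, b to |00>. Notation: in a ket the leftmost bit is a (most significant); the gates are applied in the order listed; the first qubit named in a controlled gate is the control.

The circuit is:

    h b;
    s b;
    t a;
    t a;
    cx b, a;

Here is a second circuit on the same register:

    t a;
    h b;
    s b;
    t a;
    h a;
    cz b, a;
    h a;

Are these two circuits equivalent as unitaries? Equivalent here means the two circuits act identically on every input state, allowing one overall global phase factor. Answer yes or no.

Yes, they are equivalent — the unitaries differ by at most a global phase.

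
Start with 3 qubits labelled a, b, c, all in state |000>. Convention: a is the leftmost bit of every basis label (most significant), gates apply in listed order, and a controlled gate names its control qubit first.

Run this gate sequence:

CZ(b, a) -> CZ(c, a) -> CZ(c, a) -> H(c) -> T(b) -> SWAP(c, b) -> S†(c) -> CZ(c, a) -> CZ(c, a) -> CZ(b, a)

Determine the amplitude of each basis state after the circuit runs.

The resulting statevector has amplitude sqrt(2)/2 on |000>, sqrt(2)/2 on |010>, and 0 on every other basis state.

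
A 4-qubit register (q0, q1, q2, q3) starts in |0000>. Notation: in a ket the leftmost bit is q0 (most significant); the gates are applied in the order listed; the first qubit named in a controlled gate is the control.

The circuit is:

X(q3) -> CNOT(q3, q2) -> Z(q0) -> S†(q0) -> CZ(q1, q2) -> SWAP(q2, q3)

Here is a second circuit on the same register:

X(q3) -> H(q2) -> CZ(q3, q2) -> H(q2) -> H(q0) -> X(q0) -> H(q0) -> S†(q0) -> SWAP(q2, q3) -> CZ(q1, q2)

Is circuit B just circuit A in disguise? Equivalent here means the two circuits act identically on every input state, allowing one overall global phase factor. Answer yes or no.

No — the two circuits implement different unitaries, even allowing a global phase.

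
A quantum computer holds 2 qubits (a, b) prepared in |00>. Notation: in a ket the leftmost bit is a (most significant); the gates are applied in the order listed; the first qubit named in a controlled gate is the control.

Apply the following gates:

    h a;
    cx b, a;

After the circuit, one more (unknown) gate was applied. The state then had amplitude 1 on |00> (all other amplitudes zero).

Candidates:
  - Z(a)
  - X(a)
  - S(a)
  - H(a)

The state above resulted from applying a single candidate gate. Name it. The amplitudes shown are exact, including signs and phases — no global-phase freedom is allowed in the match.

The applied gate was H(a).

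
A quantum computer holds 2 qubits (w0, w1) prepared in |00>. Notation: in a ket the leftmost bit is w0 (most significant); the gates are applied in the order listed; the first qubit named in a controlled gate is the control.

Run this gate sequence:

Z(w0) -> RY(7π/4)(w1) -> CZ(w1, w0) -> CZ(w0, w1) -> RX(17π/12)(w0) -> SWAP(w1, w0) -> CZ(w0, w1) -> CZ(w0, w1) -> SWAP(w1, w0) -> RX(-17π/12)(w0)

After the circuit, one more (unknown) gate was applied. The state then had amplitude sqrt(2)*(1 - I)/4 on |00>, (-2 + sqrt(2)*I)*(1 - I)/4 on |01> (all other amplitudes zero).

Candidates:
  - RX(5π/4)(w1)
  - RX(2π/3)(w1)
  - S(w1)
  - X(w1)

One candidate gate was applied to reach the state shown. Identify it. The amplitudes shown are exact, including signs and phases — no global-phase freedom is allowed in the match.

It was RX(5π/4)(w1) that produced the state shown. Key observation: gates 5-10 undo each other exactly, leaving only the rest of the circuit to track.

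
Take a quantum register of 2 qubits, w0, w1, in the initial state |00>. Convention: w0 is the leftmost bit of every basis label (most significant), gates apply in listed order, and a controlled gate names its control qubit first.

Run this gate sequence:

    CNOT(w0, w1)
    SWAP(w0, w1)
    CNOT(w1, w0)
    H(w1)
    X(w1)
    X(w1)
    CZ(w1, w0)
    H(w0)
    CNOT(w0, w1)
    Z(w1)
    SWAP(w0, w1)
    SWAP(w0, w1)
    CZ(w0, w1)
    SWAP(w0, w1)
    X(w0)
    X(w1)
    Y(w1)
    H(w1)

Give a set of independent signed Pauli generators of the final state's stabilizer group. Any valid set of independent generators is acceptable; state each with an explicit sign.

The final state is stabilized by the group generated by -XX, +ZZ; other independent generating sets are equally valid.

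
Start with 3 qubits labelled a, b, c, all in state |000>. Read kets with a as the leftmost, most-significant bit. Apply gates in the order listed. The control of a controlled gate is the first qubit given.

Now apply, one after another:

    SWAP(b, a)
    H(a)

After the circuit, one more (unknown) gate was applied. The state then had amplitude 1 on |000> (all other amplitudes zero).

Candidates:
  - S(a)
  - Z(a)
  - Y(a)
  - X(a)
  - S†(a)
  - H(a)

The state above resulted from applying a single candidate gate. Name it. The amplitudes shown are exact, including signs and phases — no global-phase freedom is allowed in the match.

The unique candidate consistent with the amplitudes is H(a).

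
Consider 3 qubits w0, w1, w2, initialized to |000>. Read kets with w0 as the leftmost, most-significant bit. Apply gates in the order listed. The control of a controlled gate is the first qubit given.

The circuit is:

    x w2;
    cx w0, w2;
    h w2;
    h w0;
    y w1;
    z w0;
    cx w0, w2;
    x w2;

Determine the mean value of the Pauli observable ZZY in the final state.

The observable ZZY averages to 0.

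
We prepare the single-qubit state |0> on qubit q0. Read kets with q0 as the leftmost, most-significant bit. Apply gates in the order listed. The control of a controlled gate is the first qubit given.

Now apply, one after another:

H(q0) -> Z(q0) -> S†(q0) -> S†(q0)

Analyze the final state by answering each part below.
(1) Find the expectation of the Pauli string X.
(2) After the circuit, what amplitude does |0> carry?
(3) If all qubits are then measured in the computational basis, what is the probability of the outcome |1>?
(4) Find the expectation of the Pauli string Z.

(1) In the final state, X has expectation 1.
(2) The amplitude on |0> is sqrt(2)/2.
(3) A full measurement returns |1> with probability 1/2.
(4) The expectation value of Z is 0.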